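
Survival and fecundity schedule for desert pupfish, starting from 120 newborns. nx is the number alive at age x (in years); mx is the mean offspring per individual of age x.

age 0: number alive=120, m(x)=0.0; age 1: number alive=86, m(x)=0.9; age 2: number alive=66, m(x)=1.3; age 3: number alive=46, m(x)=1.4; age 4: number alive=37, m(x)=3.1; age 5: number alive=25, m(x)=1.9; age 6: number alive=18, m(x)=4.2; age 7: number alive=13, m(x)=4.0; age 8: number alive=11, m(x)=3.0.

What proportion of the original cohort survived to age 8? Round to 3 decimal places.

l_8 = n_8/n_0 = 11/120 = 0.091667… → 0.092

0.092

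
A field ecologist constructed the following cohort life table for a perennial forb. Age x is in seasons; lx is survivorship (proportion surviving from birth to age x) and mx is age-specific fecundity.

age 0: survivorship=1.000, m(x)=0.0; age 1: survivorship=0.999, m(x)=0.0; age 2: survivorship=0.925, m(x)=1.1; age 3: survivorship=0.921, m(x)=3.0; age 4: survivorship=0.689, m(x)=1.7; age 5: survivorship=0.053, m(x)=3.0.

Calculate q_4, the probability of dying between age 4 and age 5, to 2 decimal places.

q_4 = (l_4 − l_5) / l_4 = (0.689 − 0.053) / 0.689
     = 0.636 / 0.689 = 0.923077… → 0.92

0.92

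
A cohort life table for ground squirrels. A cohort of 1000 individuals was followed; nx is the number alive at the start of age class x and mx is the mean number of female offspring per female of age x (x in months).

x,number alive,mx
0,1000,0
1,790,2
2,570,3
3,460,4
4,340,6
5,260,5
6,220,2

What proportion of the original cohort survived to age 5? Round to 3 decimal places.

0.260

l_5 = n_5/n_0 = 260/1000 = 0.26 → 0.260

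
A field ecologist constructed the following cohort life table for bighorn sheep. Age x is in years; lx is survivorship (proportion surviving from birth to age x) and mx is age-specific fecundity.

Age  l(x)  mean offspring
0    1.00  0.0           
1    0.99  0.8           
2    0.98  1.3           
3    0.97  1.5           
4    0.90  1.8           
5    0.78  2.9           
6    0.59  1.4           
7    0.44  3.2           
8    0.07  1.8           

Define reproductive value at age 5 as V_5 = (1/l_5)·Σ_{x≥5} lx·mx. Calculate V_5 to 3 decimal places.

5.926

lx·mx for x ≥ 5: 2.262, 0.826, 1.408, 0.126 → sum = 4.622
V_5 = 4.622 / l_5 = 4.622 / 0.78 = 5.925641… → 5.926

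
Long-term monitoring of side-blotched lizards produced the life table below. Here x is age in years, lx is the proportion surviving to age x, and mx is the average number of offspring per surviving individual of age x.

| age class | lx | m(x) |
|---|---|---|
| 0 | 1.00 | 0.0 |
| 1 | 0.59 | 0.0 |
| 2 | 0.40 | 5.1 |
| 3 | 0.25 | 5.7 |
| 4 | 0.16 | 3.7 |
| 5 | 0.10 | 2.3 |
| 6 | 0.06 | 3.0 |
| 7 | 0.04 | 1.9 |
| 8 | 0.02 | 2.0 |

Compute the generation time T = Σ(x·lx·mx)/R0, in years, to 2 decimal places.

3.01

lx·mx: 0, 0, 2.04, 1.425, 0.592, 0.23, 0.18, 0.076, 0.04 → R0 = 4.583
x·lx·mx: 0, 0, 4.08, 4.275, 2.368, 1.15, 1.08, 0.532, 0.32 → Σ = 13.805
T = 13.805 / 4.583 = 3.012219… → 3.01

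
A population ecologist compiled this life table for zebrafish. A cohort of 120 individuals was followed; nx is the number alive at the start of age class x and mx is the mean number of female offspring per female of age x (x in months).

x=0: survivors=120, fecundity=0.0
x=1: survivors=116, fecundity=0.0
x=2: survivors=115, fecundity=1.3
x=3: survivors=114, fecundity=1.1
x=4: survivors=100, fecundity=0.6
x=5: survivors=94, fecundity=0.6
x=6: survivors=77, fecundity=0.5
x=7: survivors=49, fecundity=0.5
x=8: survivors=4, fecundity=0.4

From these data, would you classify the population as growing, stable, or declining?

lx = nx/n0 = nx/120: 1, 0.96667…, 0.95833…, 0.95, 0.83333…, 0.78333…, 0.64167…, 0.40833…, 0.03333…
R0 = Σ lx·mx = 0 + 0 + 1.245833… + 1.045 + 0.5… + 0.47… + 0.320833… + 0.204167… + 0.013333… = 3.799167…
R0 > 1, so the population is growing.

growing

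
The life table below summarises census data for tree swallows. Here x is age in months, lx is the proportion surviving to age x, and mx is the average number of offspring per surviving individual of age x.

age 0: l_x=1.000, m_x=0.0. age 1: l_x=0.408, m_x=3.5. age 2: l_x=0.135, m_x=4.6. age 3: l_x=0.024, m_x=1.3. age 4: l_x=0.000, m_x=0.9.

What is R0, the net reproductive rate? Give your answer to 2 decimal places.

lx·mx by age: 0, 1.428, 0.621, 0.0312, 0
R0 = Σ lx·mx = 2.0802 → 2.08

2.08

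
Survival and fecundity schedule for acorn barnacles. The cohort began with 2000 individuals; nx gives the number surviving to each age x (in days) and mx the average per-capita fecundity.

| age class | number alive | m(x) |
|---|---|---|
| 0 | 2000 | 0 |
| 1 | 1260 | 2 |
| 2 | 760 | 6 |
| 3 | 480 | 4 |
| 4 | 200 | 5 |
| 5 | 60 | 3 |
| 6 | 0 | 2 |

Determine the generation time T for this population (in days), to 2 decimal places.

lx = nx/n0 = nx/2000: 1, 0.63, 0.38, 0.24, 0.1, 0.03, 0
lx·mx: 0, 1.26, 2.28, 0.96, 0.5, 0.09, 0 → R0 = 5.09
x·lx·mx: 0, 1.26, 4.56, 2.88, 2, 0.45, 0 → Σ = 11.15
T = 11.15 / 5.09 = 2.19057… → 2.19

2.19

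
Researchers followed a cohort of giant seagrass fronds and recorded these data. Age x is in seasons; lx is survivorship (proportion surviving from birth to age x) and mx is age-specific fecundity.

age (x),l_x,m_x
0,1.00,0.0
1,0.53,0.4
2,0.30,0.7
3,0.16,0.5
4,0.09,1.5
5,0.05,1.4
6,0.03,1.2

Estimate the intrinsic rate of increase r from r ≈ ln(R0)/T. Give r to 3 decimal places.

-0.112

R0 = Σ lx·mx = 0 + 0.212 + 0.21 + 0.08 + 0.135 + 0.07 + 0.036 = 0.743
Σ x·lx·mx = 1.978; T = 1.978/0.743 = 2.66218…
r ≈ ln(R0)/T = ln(0.743)/2.66218… = -0.11158… → -0.112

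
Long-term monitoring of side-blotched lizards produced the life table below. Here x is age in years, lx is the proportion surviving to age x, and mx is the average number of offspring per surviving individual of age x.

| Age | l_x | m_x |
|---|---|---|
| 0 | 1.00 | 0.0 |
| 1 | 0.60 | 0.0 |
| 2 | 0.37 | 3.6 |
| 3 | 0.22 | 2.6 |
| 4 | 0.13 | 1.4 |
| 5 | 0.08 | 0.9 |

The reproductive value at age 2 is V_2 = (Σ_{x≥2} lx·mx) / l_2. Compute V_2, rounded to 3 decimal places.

5.832

lx·mx for x ≥ 2: 1.332, 0.572, 0.182, 0.072 → sum = 2.158
V_2 = 2.158 / l_2 = 2.158 / 0.37 = 5.832432… → 5.832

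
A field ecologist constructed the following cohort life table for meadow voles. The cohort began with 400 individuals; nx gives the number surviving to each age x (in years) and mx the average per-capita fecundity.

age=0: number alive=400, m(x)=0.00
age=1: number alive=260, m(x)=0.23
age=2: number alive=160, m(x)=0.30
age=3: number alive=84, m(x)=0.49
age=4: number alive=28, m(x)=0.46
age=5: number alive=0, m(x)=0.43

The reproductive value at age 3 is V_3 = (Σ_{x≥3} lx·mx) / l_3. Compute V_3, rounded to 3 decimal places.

lx = nx/n0 = nx/400: 1, 0.65, 0.4, 0.21, 0.07, 0
lx·mx for x ≥ 3: 0.1029, 0.0322, 0 → sum = 0.1351
V_3 = 0.1351 / l_3 = 0.1351 / 0.21 = 0.643333… → 0.643

0.643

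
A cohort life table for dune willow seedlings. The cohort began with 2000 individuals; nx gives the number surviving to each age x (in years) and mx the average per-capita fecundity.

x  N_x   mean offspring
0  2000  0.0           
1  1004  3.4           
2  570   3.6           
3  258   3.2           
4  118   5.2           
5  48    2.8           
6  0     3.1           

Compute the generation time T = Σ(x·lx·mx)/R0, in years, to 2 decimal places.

1.86

lx = nx/n0 = nx/2000: 1, 0.502, 0.285, 0.129, 0.059, 0.024, 0
lx·mx: 0, 1.7068, 1.026, 0.4128, 0.3068, 0.0672, 0 → R0 = 3.5196
x·lx·mx: 0, 1.7068, 2.052, 1.2384, 1.2272, 0.336, 0 → Σ = 6.5604
T = 6.5604 / 3.5196 = 1.863962… → 1.86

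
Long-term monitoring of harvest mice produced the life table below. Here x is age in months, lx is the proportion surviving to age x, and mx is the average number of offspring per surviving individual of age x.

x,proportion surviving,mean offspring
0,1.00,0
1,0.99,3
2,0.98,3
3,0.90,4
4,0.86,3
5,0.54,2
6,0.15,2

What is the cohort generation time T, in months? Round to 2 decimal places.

2.76

lx·mx: 0, 2.97, 2.94, 3.6, 2.58, 1.08, 0.3 → R0 = 13.47
x·lx·mx: 0, 2.97, 5.88, 10.8, 10.32, 5.4, 1.8 → Σ = 37.17
T = 37.17 / 13.47 = 2.759465… → 2.76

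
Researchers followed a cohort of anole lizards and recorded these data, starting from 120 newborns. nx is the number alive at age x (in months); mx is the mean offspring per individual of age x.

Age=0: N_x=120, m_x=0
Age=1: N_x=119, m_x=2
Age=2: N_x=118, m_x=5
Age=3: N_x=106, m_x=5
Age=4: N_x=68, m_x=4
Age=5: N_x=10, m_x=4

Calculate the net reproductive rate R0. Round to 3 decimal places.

lx = nx/n0 = nx/120: 1, 0.99167…, 0.98333…, 0.88333…, 0.56667…, 0.08333…
lx·mx by age: 0, 1.983333…, 4.916667…, 4.416667…, 2.266667…, 0.333333…
R0 = Σ lx·mx = 13.916667… → 13.917

13.917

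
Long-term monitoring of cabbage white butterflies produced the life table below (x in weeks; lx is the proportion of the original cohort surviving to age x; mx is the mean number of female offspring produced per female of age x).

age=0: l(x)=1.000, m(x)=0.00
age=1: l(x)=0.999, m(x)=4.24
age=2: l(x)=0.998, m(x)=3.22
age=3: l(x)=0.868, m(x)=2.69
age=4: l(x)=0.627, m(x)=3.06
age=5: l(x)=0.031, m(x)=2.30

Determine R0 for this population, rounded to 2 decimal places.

lx·mx by age: 0, 4.23576, 3.21356, 2.33492, 1.91862, 0.0713
R0 = Σ lx·mx = 11.77416 → 11.77

11.77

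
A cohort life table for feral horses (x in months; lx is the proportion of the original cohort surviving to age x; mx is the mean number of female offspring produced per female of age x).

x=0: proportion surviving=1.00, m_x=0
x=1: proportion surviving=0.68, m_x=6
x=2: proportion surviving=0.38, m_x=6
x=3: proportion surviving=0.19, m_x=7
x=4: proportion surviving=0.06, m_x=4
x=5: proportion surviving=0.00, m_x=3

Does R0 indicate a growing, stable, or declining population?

R0 = Σ lx·mx = 0 + 4.08 + 2.28 + 1.33 + 0.24 + 0 = 7.93
R0 > 1, so the population is growing.

growing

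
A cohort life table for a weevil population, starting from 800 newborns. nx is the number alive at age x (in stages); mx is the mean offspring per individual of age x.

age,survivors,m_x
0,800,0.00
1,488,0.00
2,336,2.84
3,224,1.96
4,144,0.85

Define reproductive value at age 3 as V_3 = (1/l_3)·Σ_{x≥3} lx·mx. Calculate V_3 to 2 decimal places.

2.51

lx = nx/n0 = nx/800: 1, 0.61, 0.42, 0.28, 0.18
lx·mx for x ≥ 3: 0.5488, 0.153 → sum = 0.7018
V_3 = 0.7018 / l_3 = 0.7018 / 0.28 = 2.506429… → 2.51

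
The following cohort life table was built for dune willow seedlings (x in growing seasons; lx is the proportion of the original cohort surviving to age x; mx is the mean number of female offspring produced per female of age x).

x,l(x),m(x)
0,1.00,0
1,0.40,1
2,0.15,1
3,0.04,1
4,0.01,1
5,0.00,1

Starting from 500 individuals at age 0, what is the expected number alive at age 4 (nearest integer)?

5

Expected survivors = N0 · l_4 = 500 × 0.01 = 5 → 5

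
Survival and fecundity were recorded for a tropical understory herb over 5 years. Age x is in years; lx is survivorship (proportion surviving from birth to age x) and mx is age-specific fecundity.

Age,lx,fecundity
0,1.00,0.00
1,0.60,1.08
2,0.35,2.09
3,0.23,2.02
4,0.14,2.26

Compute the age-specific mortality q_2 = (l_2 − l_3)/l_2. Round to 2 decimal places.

q_2 = (l_2 − l_3) / l_2 = (0.35 − 0.23) / 0.35
     = 0.12 / 0.35 = 0.342857… → 0.34

0.34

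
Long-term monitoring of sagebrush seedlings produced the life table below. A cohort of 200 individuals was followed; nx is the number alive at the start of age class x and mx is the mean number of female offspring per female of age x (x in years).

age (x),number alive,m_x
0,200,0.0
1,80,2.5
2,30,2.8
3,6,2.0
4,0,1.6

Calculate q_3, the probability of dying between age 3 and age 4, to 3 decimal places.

1.000

lx = nx/n0 = nx/200: 1, 0.4, 0.15, 0.03, 0
q_3 = (l_3 − l_4) / l_3 = (0.03 − 0) / 0.03
     = 0.03 / 0.03 = 1 → 1.000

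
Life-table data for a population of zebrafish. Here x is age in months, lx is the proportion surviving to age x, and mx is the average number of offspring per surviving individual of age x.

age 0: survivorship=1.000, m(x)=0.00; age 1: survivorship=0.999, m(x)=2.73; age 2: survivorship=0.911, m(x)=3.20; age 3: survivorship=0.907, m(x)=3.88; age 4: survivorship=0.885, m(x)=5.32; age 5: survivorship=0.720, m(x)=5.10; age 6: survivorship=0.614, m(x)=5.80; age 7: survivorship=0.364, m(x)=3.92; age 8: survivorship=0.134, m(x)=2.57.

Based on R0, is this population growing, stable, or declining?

R0 = Σ lx·mx = 0 + 2.72727 + 2.9152 + 3.51916 + 4.7082 + 3.672 + 3.5612 + 1.42688 + 0.34438 = 22.87429
R0 > 1, so the population is growing.

growing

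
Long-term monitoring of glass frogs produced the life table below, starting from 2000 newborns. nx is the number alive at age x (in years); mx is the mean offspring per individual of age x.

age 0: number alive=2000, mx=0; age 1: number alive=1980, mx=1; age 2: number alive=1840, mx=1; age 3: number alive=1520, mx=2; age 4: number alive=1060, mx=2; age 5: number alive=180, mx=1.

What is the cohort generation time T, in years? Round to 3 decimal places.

2.638

lx = nx/n0 = nx/2000: 1, 0.99, 0.92, 0.76, 0.53, 0.09
lx·mx: 0, 0.99, 0.92, 1.52, 1.06, 0.09 → R0 = 4.58
x·lx·mx: 0, 0.99, 1.84, 4.56, 4.24, 0.45 → Σ = 12.08
T = 12.08 / 4.58 = 2.637555… → 2.638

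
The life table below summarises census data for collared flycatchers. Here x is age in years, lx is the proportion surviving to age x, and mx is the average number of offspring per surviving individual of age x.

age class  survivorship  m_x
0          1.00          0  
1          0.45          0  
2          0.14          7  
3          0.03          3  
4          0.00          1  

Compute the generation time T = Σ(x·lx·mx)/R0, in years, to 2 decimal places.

2.08

lx·mx: 0, 0, 0.98, 0.09, 0 → R0 = 1.07
x·lx·mx: 0, 0, 1.96, 0.27, 0 → Σ = 2.23
T = 2.23 / 1.07 = 2.084112… → 2.08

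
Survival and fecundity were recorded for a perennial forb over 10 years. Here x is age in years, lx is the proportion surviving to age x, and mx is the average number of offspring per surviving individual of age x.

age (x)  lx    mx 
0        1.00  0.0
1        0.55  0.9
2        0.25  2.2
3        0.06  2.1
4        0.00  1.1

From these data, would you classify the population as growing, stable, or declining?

growing

R0 = Σ lx·mx = 0 + 0.495 + 0.55 + 0.126 + 0 = 1.171
R0 > 1, so the population is growing.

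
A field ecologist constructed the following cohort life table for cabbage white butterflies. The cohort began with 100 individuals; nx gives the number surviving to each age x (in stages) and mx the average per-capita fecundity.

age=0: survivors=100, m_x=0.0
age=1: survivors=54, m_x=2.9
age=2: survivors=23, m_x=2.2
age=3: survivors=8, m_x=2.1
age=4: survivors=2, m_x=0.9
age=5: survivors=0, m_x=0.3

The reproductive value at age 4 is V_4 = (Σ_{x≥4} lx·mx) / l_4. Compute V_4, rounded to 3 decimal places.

0.900

lx = nx/n0 = nx/100: 1, 0.54, 0.23, 0.08, 0.02, 0
lx·mx for x ≥ 4: 0.018, 0 → sum = 0.018
V_4 = 0.018 / l_4 = 0.018 / 0.02 = 0.9 → 0.900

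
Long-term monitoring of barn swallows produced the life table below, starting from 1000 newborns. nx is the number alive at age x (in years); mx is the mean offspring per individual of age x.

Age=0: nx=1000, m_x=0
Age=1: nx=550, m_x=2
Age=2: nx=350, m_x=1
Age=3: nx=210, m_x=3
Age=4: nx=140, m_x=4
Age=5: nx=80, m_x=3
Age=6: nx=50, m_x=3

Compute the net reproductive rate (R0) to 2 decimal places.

lx = nx/n0 = nx/1000: 1, 0.55, 0.35, 0.21, 0.14, 0.08, 0.05
lx·mx by age: 0, 1.1, 0.35, 0.63, 0.56, 0.24, 0.15
R0 = Σ lx·mx = 3.03 → 3.03

3.03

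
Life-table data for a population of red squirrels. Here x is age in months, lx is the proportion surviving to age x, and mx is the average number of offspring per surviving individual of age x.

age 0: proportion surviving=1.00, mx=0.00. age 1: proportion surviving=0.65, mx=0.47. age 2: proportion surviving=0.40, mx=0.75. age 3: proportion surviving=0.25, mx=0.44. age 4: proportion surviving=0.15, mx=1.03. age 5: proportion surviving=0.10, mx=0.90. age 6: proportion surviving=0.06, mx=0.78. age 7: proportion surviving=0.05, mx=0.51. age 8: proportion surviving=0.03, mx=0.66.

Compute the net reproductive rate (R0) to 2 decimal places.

lx·mx by age: 0, 0.3055, 0.3, 0.11, 0.1545, 0.09, 0.0468, 0.0255, 0.0198
R0 = Σ lx·mx = 1.0521 → 1.05

1.05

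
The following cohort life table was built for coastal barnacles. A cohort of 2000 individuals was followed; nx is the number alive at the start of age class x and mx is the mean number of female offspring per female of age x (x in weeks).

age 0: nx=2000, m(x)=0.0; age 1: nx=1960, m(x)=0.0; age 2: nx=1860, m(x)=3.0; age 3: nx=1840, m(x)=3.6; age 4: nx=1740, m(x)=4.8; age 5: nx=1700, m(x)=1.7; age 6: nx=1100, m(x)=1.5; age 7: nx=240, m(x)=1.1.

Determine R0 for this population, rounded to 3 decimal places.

12.680

lx = nx/n0 = nx/2000: 1, 0.98, 0.93, 0.92, 0.87, 0.85, 0.55, 0.12
lx·mx by age: 0, 0, 2.79, 3.312, 4.176, 1.445, 0.825, 0.132
R0 = Σ lx·mx = 12.68 → 12.680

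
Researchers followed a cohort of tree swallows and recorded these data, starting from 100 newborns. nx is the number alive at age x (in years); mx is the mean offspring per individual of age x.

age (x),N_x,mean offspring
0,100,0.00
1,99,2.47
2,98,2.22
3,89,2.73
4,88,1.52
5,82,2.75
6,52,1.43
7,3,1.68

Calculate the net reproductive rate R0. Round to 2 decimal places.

lx = nx/n0 = nx/100: 1, 0.99, 0.98, 0.89, 0.88, 0.82, 0.52, 0.03
lx·mx by age: 0, 2.4453, 2.1756, 2.4297, 1.3376, 2.255, 0.7436, 0.0504
R0 = Σ lx·mx = 11.4372 → 11.44

11.44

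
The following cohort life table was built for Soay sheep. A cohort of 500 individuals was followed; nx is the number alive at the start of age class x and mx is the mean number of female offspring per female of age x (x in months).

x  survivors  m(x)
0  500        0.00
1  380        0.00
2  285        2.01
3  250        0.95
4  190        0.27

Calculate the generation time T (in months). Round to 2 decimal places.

2.39

lx = nx/n0 = nx/500: 1, 0.76, 0.57, 0.5, 0.38
lx·mx: 0, 0, 1.1457, 0.475, 0.1026 → R0 = 1.7233
x·lx·mx: 0, 0, 2.2914, 1.425, 0.4104 → Σ = 4.1268
T = 4.1268 / 1.7233 = 2.394708… → 2.39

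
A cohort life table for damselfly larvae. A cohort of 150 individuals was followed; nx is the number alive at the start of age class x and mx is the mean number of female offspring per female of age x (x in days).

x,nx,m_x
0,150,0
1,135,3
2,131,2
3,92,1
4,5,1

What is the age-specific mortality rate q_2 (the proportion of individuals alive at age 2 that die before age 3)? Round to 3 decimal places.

lx = nx/n0 = nx/150: 1, 0.9, 0.87333…, 0.61333…, 0.03333…
q_2 = (l_2 − l_3) / l_2 = (0.873333… − 0.613333…) / 0.873333…
     = 0.26… / 0.873333… = 0.29771… → 0.298

0.298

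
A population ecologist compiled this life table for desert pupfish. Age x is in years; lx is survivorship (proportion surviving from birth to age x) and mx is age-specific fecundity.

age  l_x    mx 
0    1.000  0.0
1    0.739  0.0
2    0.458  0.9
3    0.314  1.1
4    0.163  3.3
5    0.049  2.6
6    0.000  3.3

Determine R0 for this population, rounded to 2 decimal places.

lx·mx by age: 0, 0, 0.4122, 0.3454, 0.5379, 0.1274, 0
R0 = Σ lx·mx = 1.4229 → 1.42

1.42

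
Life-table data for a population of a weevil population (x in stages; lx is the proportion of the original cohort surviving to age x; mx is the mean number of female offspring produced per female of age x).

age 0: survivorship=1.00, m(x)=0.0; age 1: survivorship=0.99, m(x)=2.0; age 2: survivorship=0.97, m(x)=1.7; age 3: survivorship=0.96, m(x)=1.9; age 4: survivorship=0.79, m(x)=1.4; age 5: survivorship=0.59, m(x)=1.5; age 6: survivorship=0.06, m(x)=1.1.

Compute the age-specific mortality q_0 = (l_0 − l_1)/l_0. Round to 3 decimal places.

q_0 = (l_0 − l_1) / l_0 = (1 − 0.99) / 1
     = 0.01 / 1 = 0.01 → 0.010

0.010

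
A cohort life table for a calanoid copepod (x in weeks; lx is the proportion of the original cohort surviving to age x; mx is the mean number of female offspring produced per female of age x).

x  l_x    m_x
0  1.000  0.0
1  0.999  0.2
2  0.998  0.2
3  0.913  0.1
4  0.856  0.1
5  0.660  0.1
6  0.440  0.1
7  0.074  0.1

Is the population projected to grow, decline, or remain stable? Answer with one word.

declining

R0 = Σ lx·mx = 0 + 0.1998 + 0.1996 + 0.0913 + 0.0856 + 0.066 + 0.044 + 0.0074 = 0.6937
R0 < 1, so the population is declining.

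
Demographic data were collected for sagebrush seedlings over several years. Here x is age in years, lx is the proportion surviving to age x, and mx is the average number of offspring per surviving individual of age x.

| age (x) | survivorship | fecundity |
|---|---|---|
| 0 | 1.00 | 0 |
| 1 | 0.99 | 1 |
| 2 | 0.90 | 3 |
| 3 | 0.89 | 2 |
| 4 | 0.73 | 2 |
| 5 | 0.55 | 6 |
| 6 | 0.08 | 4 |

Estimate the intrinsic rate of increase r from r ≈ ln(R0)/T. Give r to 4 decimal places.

0.6907

R0 = Σ lx·mx = 0 + 0.99 + 2.7 + 1.78 + 1.46 + 3.3 + 0.32 = 10.55
Σ x·lx·mx = 35.99; T = 35.99/10.55 = 3.41137…
r ≈ ln(R0)/T = ln(10.55)/3.41137… = 0.690668… → 0.6907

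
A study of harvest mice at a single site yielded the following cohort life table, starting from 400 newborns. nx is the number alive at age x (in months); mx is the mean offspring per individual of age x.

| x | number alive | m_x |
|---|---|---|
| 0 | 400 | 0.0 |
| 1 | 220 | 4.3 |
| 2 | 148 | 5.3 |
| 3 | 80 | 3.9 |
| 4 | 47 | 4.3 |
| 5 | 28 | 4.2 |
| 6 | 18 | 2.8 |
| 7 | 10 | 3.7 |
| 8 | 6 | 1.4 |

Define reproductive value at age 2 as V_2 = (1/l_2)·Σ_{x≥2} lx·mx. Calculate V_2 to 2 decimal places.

lx = nx/n0 = nx/400: 1, 0.55, 0.37, 0.2, 0.1175, 0.07, 0.045, 0.025, 0.015
lx·mx for x ≥ 2: 1.961, 0.78, 0.50525, 0.294, 0.126, 0.0925, 0.021 → sum = 3.77975
V_2 = 3.77975 / l_2 = 3.77975 / 0.37 = 10.215541… → 10.22

10.22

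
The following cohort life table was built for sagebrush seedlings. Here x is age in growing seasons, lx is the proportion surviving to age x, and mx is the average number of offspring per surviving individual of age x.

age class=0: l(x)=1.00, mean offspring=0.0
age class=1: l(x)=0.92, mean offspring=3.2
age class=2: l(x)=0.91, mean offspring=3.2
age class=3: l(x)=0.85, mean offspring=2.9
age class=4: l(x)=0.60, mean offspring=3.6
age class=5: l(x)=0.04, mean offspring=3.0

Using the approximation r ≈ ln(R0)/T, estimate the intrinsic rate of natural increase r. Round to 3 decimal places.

0.985

R0 = Σ lx·mx = 0 + 2.944 + 2.912 + 2.465 + 2.16 + 0.12 = 10.601
Σ x·lx·mx = 25.403; T = 25.403/10.601 = 2.39628…
r ≈ ln(R0)/T = ln(10.601)/2.39628… = 0.98525… → 0.985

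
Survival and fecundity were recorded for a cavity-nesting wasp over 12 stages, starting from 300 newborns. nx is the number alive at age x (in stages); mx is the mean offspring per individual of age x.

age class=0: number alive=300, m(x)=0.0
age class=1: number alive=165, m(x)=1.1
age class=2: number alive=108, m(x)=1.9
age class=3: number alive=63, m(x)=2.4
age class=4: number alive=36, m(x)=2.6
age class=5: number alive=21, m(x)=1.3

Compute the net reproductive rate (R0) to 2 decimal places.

lx = nx/n0 = nx/300: 1, 0.55, 0.36, 0.21, 0.12, 0.07
lx·mx by age: 0, 0.605, 0.684, 0.504, 0.312, 0.091
R0 = Σ lx·mx = 2.196 → 2.20

2.20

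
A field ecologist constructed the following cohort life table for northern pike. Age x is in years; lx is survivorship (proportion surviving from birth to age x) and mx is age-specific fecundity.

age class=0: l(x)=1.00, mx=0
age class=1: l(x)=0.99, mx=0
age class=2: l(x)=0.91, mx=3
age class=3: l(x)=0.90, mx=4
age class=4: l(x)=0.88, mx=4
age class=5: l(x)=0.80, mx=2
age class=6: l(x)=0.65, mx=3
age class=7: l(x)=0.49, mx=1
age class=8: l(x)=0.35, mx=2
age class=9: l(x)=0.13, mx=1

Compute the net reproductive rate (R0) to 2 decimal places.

14.72

lx·mx by age: 0, 0, 2.73, 3.6, 3.52, 1.6, 1.95, 0.49, 0.7, 0.13
R0 = Σ lx·mx = 14.72 → 14.72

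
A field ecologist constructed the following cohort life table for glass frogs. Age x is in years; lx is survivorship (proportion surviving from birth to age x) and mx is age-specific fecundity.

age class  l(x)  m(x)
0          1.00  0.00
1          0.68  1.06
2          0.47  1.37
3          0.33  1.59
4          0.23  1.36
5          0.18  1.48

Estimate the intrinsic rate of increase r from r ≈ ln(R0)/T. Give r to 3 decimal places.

R0 = Σ lx·mx = 0 + 0.7208 + 0.6439 + 0.5247 + 0.3128 + 0.2664 = 2.4686
Σ x·lx·mx = 6.1659; T = 6.1659/2.4686 = 2.49773…
r ≈ ln(R0)/T = ln(2.4686)/2.49773… = 0.36179… → 0.362

0.362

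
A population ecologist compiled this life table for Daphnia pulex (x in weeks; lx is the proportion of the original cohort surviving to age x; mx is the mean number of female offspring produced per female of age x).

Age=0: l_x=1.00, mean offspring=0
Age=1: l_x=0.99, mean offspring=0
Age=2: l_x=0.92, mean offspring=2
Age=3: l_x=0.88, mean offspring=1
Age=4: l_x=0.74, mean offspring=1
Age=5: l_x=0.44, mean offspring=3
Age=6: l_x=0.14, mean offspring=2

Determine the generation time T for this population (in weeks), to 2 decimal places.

lx·mx: 0, 0, 1.84, 0.88, 0.74, 1.32, 0.28 → R0 = 5.06
x·lx·mx: 0, 0, 3.68, 2.64, 2.96, 6.6, 1.68 → Σ = 17.56
T = 17.56 / 5.06 = 3.470356… → 3.47

3.47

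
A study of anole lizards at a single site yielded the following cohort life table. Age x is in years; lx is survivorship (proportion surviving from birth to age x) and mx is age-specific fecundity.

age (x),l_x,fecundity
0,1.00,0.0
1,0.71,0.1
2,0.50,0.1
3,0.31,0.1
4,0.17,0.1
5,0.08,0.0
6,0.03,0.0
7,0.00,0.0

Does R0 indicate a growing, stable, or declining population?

declining

R0 = Σ lx·mx = 0 + 0.071 + 0.05 + 0.031 + 0.017 + 0 + 0 + 0 = 0.169
R0 < 1, so the population is declining.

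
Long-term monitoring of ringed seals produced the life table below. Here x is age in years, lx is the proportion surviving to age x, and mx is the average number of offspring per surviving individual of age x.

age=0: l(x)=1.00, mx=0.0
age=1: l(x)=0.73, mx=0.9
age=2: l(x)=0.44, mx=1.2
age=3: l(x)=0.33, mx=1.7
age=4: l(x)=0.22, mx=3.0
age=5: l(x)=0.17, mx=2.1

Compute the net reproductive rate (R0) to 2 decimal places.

lx·mx by age: 0, 0.657, 0.528, 0.561, 0.66, 0.357
R0 = Σ lx·mx = 2.763 → 2.76

2.76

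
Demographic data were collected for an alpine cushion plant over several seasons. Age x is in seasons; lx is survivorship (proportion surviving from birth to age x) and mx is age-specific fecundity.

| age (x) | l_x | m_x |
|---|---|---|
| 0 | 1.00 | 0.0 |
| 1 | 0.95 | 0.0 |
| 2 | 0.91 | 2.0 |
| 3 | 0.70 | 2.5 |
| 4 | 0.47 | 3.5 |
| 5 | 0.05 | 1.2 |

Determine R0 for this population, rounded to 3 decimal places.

5.275

lx·mx by age: 0, 0, 1.82, 1.75, 1.645, 0.06
R0 = Σ lx·mx = 5.275 → 5.275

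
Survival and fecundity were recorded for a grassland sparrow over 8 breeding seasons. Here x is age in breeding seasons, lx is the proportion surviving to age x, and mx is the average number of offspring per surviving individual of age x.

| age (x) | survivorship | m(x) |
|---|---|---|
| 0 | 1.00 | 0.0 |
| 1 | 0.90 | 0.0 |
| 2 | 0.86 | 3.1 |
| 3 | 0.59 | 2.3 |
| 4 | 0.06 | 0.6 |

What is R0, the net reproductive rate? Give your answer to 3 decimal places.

lx·mx by age: 0, 0, 2.666, 1.357, 0.036
R0 = Σ lx·mx = 4.059 → 4.059

4.059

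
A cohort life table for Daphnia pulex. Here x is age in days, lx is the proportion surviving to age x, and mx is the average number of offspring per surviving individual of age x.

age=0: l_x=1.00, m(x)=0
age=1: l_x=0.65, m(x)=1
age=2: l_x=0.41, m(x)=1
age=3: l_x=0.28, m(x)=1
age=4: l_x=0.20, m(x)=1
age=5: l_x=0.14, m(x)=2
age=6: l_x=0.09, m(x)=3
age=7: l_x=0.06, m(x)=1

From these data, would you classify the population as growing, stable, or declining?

R0 = Σ lx·mx = 0 + 0.65 + 0.41 + 0.28 + 0.2 + 0.28 + 0.27 + 0.06 = 2.15
R0 > 1, so the population is growing.

growing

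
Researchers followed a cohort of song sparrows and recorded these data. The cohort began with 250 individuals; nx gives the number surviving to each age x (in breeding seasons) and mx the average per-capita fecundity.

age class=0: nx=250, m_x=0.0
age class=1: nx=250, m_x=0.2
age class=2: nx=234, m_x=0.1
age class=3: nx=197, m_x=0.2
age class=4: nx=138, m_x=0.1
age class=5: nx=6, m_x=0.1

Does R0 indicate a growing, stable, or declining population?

lx = nx/n0 = nx/250: 1, 1, 0.936, 0.788, 0.552, 0.024
R0 = Σ lx·mx = 0 + 0.2 + 0.0936 + 0.1576 + 0.0552 + 0.0024 = 0.5088
R0 < 1, so the population is declining.

declining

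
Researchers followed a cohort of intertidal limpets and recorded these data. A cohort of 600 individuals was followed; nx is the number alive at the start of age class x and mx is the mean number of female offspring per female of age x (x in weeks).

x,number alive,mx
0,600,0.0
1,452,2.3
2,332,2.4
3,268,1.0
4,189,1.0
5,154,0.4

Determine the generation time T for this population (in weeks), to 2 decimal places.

1.91

lx = nx/n0 = nx/600: 1, 0.75333…, 0.55333…, 0.44667…, 0.315, 0.25667…
lx·mx: 0, 1.732667…, 1.328…, 0.446667…, 0.315, 0.102667… → R0 = 3.925…
x·lx·mx: 0, 1.732667…, 2.656…, 1.34…, 1.26, 0.513333… → Σ = 7.502…
T = 7.502… / 3.925… = 1.911338… → 1.91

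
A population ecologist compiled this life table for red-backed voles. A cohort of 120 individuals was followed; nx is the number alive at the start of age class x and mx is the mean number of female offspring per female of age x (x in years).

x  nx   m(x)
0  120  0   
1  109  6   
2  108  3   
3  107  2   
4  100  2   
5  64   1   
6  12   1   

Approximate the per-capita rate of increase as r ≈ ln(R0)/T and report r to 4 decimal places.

lx = nx/n0 = nx/120: 1, 0.90833…, 0.9, 0.89167…, 0.83333…, 0.53333…, 0.1
R0 = Σ lx·mx = 0 + 5.45… + 2.7 + 1.78333… + 1.66667… + 0.53333… + 0.1 = 12.233333…
Σ x·lx·mx = 26.133333…; T = 26.133333…/12.233333… = 2.13624…
r ≈ ln(R0)/T = ln(12.233333…)/2.13624… = 1.17223… → 1.1722

1.1722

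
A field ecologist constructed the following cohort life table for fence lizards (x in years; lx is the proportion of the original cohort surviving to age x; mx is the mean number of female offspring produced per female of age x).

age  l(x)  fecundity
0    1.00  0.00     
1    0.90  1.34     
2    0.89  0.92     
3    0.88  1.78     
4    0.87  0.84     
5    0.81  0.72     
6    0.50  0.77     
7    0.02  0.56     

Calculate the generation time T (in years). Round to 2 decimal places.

lx·mx: 0, 1.206, 0.8188, 1.5664, 0.7308, 0.5832, 0.385, 0.0112 → R0 = 5.3014
x·lx·mx: 0, 1.206, 1.6376, 4.6992, 2.9232, 2.916, 2.31, 0.0784 → Σ = 15.7704
T = 15.7704 / 5.3014 = 2.974761… → 2.97

2.97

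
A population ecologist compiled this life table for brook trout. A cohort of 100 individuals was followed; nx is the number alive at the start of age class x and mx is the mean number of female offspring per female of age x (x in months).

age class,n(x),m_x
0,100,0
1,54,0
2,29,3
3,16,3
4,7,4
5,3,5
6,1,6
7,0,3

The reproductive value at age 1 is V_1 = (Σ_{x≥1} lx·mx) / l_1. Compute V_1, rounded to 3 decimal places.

lx = nx/n0 = nx/100: 1, 0.54, 0.29, 0.16, 0.07, 0.03, 0.01, 0
lx·mx for x ≥ 1: 0, 0.87, 0.48, 0.28, 0.15, 0.06, 0 → sum = 1.84
V_1 = 1.84 / l_1 = 1.84 / 0.54 = 3.407407… → 3.407

3.407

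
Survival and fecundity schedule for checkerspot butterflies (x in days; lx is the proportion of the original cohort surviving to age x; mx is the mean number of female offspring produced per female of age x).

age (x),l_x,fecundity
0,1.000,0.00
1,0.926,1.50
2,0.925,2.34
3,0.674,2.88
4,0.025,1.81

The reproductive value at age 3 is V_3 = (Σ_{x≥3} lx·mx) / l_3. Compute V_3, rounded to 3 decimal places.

2.947

lx·mx for x ≥ 3: 1.94112, 0.04525 → sum = 1.98637
V_3 = 1.98637 / l_3 = 1.98637 / 0.674 = 2.947136… → 2.947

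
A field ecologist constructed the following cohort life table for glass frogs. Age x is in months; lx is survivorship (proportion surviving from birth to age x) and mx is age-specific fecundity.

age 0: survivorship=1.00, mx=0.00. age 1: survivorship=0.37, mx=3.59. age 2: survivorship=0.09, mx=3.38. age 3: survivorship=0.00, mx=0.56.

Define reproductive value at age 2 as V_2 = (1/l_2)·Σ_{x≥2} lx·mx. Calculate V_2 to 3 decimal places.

lx·mx for x ≥ 2: 0.3042, 0 → sum = 0.3042
V_2 = 0.3042 / l_2 = 0.3042 / 0.09 = 3.38 → 3.380

3.380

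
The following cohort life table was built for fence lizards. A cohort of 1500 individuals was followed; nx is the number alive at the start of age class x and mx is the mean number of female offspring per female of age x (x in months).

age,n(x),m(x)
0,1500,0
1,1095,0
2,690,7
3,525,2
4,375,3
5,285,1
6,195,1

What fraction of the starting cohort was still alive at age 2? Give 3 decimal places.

l_2 = n_2/n_0 = 690/1500 = 0.46 → 0.460

0.460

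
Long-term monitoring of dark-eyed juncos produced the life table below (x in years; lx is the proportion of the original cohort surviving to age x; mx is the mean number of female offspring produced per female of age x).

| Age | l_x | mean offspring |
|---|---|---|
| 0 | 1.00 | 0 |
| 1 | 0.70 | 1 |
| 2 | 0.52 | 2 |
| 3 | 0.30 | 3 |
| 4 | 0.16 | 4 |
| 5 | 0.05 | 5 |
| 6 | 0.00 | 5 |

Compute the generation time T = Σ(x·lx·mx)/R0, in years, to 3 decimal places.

2.632

lx·mx: 0, 0.7, 1.04, 0.9, 0.64, 0.25, 0 → R0 = 3.53
x·lx·mx: 0, 0.7, 2.08, 2.7, 2.56, 1.25, 0 → Σ = 9.29
T = 9.29 / 3.53 = 2.631728… → 2.632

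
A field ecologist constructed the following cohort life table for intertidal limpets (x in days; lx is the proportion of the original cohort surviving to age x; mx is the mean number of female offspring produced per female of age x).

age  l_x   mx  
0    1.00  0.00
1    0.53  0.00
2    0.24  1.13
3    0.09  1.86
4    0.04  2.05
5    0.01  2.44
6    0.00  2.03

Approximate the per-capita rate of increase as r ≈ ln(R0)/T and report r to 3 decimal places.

R0 = Σ lx·mx = 0 + 0 + 0.2712 + 0.1674 + 0.082 + 0.0244 + 0 = 0.545
Σ x·lx·mx = 1.4946; T = 1.4946/0.545 = 2.74239…
r ≈ ln(R0)/T = ln(0.545)/2.74239… = -0.22133… → -0.221

-0.221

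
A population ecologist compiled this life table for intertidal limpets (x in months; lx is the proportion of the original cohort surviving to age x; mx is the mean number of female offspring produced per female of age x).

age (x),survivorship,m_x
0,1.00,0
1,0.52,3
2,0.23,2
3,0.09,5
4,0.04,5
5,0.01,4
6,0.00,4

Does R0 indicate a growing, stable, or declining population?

R0 = Σ lx·mx = 0 + 1.56 + 0.46 + 0.45 + 0.2 + 0.04 + 0 = 2.71
R0 > 1, so the population is growing.

growing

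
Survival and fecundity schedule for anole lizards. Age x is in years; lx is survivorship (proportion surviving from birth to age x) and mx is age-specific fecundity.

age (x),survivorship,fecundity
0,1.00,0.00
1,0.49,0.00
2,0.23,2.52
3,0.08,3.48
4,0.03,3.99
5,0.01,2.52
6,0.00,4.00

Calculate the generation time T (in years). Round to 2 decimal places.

lx·mx: 0, 0, 0.5796, 0.2784, 0.1197, 0.0252, 0 → R0 = 1.0029
x·lx·mx: 0, 0, 1.1592, 0.8352, 0.4788, 0.126, 0 → Σ = 2.5992
T = 2.5992 / 1.0029 = 2.591684… → 2.59

2.59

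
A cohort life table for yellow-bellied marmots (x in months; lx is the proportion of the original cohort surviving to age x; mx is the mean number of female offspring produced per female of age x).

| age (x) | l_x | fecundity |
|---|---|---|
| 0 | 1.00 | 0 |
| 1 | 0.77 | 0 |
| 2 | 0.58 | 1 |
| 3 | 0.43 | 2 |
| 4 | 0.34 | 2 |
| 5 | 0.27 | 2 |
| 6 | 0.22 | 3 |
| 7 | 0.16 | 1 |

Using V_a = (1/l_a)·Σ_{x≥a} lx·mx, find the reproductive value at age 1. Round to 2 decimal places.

lx·mx for x ≥ 1: 0, 0.58, 0.86, 0.68, 0.54, 0.66, 0.16 → sum = 3.48
V_1 = 3.48 / l_1 = 3.48 / 0.77 = 4.519481… → 4.52

4.52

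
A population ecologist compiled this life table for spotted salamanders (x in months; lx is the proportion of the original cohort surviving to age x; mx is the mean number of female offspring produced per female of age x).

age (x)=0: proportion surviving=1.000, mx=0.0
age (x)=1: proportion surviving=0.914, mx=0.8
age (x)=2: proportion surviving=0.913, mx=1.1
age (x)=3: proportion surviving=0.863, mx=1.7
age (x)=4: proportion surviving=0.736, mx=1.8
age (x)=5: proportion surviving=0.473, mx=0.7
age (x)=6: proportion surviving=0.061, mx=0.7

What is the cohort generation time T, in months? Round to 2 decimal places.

lx·mx: 0, 0.7312, 1.0043, 1.4671, 1.3248, 0.3311, 0.0427 → R0 = 4.9012
x·lx·mx: 0, 0.7312, 2.0086, 4.4013, 5.2992, 1.6555, 0.2562 → Σ = 14.352
T = 14.352 / 4.9012 = 2.928262… → 2.93

2.93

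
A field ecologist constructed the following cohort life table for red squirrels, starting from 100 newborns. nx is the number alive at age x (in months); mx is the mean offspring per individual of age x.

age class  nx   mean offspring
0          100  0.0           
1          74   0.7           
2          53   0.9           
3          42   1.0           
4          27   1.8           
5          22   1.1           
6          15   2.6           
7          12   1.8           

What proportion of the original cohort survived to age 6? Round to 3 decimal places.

0.150

l_6 = n_6/n_0 = 15/100 = 0.15 → 0.150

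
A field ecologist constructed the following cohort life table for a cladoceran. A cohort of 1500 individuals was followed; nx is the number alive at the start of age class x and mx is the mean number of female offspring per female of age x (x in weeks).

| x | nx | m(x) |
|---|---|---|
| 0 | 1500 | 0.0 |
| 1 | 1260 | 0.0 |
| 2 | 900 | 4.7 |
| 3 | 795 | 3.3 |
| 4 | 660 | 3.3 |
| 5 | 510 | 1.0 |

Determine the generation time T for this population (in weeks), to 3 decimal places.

2.892

lx = nx/n0 = nx/1500: 1, 0.84, 0.6, 0.53, 0.44, 0.34
lx·mx: 0, 0, 2.82, 1.749, 1.452, 0.34 → R0 = 6.361
x·lx·mx: 0, 0, 5.64, 5.247, 5.808, 1.7 → Σ = 18.395
T = 18.395 / 6.361 = 2.891841… → 2.892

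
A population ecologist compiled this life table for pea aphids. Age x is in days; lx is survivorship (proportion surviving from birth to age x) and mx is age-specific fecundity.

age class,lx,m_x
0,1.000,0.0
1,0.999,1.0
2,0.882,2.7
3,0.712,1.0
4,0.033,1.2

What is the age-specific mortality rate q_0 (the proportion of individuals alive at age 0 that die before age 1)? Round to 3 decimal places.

0.001

q_0 = (l_0 − l_1) / l_0 = (1 − 0.999) / 1
     = 0.001 / 1 = 0.001 → 0.001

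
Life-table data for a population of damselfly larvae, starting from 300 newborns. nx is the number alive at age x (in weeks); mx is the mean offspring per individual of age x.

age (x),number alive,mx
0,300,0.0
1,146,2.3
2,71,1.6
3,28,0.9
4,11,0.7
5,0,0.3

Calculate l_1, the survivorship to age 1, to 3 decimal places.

0.487

l_1 = n_1/n_0 = 146/300 = 0.486667… → 0.487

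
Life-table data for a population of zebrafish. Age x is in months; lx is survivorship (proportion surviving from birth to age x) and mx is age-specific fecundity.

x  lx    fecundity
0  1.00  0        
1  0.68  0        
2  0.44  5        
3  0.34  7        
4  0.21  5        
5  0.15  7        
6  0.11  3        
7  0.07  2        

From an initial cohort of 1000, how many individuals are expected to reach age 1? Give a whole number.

Expected survivors = N0 · l_1 = 1000 × 0.68 = 680 → 680

680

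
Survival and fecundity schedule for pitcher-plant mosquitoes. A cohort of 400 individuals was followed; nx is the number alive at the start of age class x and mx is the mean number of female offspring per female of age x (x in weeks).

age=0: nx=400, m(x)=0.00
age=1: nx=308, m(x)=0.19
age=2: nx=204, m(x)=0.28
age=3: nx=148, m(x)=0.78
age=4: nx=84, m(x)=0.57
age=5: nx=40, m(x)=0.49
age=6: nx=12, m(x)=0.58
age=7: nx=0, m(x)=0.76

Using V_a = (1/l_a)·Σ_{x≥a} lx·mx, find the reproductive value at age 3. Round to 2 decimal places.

lx = nx/n0 = nx/400: 1, 0.77, 0.51, 0.37, 0.21, 0.1, 0.03, 0
lx·mx for x ≥ 3: 0.2886, 0.1197, 0.049, 0.0174, 0 → sum = 0.4747
V_3 = 0.4747 / l_3 = 0.4747 / 0.37 = 1.282973… → 1.28

1.28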